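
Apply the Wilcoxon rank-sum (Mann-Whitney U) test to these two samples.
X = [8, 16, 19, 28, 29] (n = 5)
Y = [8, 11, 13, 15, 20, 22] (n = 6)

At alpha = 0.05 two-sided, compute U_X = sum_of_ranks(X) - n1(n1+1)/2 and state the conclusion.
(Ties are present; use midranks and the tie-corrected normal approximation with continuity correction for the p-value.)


Step 1: Combine and sort all 11 observations; assign midranks.
sorted (value, group): (8,X), (8,Y), (11,Y), (13,Y), (15,Y), (16,X), (19,X), (20,Y), (22,Y), (28,X), (29,X)
ranks: 8->1.5, 8->1.5, 11->3, 13->4, 15->5, 16->6, 19->7, 20->8, 22->9, 28->10, 29->11
Step 2: Rank sum for X: R1 = 1.5 + 6 + 7 + 10 + 11 = 35.5.
Step 3: U_X = R1 - n1(n1+1)/2 = 35.5 - 5*6/2 = 35.5 - 15 = 20.5.
       U_Y = n1*n2 - U_X = 30 - 20.5 = 9.5.
Step 4: Ties are present, so use the tie-corrected normal approximation (with continuity correction) for the p-value.
Step 5: p-value = 0.360216; compare to alpha = 0.05. fail to reject H0.

U_X = 20.5, p = 0.360216, fail to reject H0 at alpha = 0.05.


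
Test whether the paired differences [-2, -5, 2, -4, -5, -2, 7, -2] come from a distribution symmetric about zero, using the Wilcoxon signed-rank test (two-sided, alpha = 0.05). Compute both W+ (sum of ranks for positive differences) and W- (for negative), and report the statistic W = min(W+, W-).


Step 1: Drop any zero differences (none here) and take |d_i|.
|d| = [2, 5, 2, 4, 5, 2, 7, 2]
Step 2: Midrank |d_i| (ties get averaged ranks).
ranks: |2|->2.5, |5|->6.5, |2|->2.5, |4|->5, |5|->6.5, |2|->2.5, |7|->8, |2|->2.5
Step 3: Attach original signs; sum ranks with positive sign and with negative sign.
W+ = 2.5 + 8 = 10.5
W- = 2.5 + 6.5 + 5 + 6.5 + 2.5 + 2.5 = 25.5
(Check: W+ + W- = 36 should equal n(n+1)/2 = 36.)
Step 4: Test statistic W = min(W+, W-) = 10.5.
Step 5: Ties in |d|, so use the tie-corrected normal approximation.
        E[W] = n(n+1)/4 = 8*9/4 = 18.
        Tie groups: |d|=2 (t=4), |d|=5 (t=2); sum(t^3 - t) = 66.
        Var[W] = n(n+1)(2n+1)/24 - sum(t^3-t)/48 = 1224/24 - 66/48 = 49.625.
        z = (W - E[W]) / sqrt(Var[W]) = (10.5 - 18) / 7.0445 = -1.0647.
        Two-sided p = 2*Phi(z) = 0.287030.
Step 6: alpha = 0.05. fail to reject H0.

W+ = 10.5, W- = 25.5, W = min = 10.5, p = 0.287030, fail to reject H0.


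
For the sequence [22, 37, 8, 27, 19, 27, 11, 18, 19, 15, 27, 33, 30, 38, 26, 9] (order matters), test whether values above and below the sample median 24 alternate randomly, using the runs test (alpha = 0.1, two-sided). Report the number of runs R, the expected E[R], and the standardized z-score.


Step 1: Compute median = 24; label A = above, B = below.
Labels in order: BABABABBBBAAAAAB  (n_A = 8, n_B = 8)
Step 2: Count runs R = 9.
Step 3: Under H0 (random ordering), E[R] = 2*n_A*n_B/(n_A+n_B) + 1 = 2*8*8/16 + 1 = 9.0000.
        Var[R] = 2*n_A*n_B*(2*n_A*n_B - n_A - n_B) / ((n_A+n_B)^2 * (n_A+n_B-1)) = 14336/3840 = 3.7333.
        SD[R] = 1.9322.
Step 4: R = E[R], so z = 0 with no continuity correction.
Step 5: Two-sided p-value via normal approximation = 2*(1 - Phi(|z|)) = 1.000000.
Step 6: alpha = 0.1. fail to reject H0.

R = 9, z = 0.0000, p = 1.000000, fail to reject H0.


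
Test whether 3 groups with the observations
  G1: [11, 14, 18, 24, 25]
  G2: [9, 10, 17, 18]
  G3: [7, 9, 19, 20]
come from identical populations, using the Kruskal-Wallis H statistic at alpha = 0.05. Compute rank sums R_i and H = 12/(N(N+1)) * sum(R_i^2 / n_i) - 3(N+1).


Step 1: Combine all N = 13 observations and assign midranks.
sorted (value, group, rank): (7,G3,1), (9,G2,2.5), (9,G3,2.5), (10,G2,4), (11,G1,5), (14,G1,6), (17,G2,7), (18,G1,8.5), (18,G2,8.5), (19,G3,10), (20,G3,11), (24,G1,12), (25,G1,13)
Step 2: Sum ranks within each group.
R_1 = 44.5 (n_1 = 5)
R_2 = 22 (n_2 = 4)
R_3 = 24.5 (n_3 = 4)
Step 3: H = 12/(N(N+1)) * sum(R_i^2/n_i) - 3(N+1)
     = 12/(13*14) * (44.5^2/5 + 22^2/4 + 24.5^2/4) - 3*14
     = 0.065934 * 667.112 - 42
     = 1.985440.
Step 4: Ties present; correction factor C = 1 - 12/(13^3 - 13) = 0.994505. Corrected H = 1.985440 / 0.994505 = 1.996409.
Step 5: Under H0, H ~ chi^2(2); p-value = 0.368541.
Step 6: alpha = 0.05. fail to reject H0.

H = 1.9964, df = 2, p = 0.368541, fail to reject H0.


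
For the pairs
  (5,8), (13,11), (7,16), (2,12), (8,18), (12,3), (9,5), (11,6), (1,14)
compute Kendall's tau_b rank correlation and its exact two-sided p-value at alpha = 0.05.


Step 1: Enumerate the 36 unordered pairs (i,j) with i<j and classify each by sign(x_j-x_i) * sign(y_j-y_i).
  (1,2):dx=+8,dy=+3->C; (1,3):dx=+2,dy=+8->C; (1,4):dx=-3,dy=+4->D; (1,5):dx=+3,dy=+10->C
  (1,6):dx=+7,dy=-5->D; (1,7):dx=+4,dy=-3->D; (1,8):dx=+6,dy=-2->D; (1,9):dx=-4,dy=+6->D
  (2,3):dx=-6,dy=+5->D; (2,4):dx=-11,dy=+1->D; (2,5):dx=-5,dy=+7->D; (2,6):dx=-1,dy=-8->C
  (2,7):dx=-4,dy=-6->C; (2,8):dx=-2,dy=-5->C; (2,9):dx=-12,dy=+3->D; (3,4):dx=-5,dy=-4->C
  (3,5):dx=+1,dy=+2->C; (3,6):dx=+5,dy=-13->D; (3,7):dx=+2,dy=-11->D; (3,8):dx=+4,dy=-10->D
  (3,9):dx=-6,dy=-2->C; (4,5):dx=+6,dy=+6->C; (4,6):dx=+10,dy=-9->D; (4,7):dx=+7,dy=-7->D
  (4,8):dx=+9,dy=-6->D; (4,9):dx=-1,dy=+2->D; (5,6):dx=+4,dy=-15->D; (5,7):dx=+1,dy=-13->D
  (5,8):dx=+3,dy=-12->D; (5,9):dx=-7,dy=-4->C; (6,7):dx=-3,dy=+2->D; (6,8):dx=-1,dy=+3->D
  (6,9):dx=-11,dy=+11->D; (7,8):dx=+2,dy=+1->C; (7,9):dx=-8,dy=+9->D; (8,9):dx=-10,dy=+8->D
Step 2: C = 12, D = 24, total pairs = 36.
Step 3: tau = (C - D)/(n(n-1)/2) = (12 - 24)/36 = -0.333333.
Step 4: Exact two-sided p-value (enumerate n! = 362880 permutations of y under H0): p = 0.259518.
Step 5: alpha = 0.05. fail to reject H0.

tau_b = -0.3333 (C=12, D=24), p = 0.259518, fail to reject H0.


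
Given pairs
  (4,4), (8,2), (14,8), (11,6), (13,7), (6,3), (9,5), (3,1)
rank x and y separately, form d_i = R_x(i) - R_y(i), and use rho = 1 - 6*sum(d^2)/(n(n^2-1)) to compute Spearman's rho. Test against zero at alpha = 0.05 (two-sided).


Step 1: Rank x and y separately (midranks; no ties here).
rank(x): 4->2, 8->4, 14->8, 11->6, 13->7, 6->3, 9->5, 3->1
rank(y): 4->4, 2->2, 8->8, 6->6, 7->7, 3->3, 5->5, 1->1
Step 2: d_i = R_x(i) - R_y(i); compute d_i^2.
  (2-4)^2=4, (4-2)^2=4, (8-8)^2=0, (6-6)^2=0, (7-7)^2=0, (3-3)^2=0, (5-5)^2=0, (1-1)^2=0
sum(d^2) = 8.
Step 3: rho = 1 - 6*8 / (8*(8^2 - 1)) = 1 - 48/504 = 0.904762.
Step 4: Under H0, t = rho * sqrt((n-2)/(1-rho^2)) = 5.2034 ~ t(6).
Step 5: Two-sided p-value from the t-distribution with 6 df = 0.002008.
Step 6: alpha = 0.05. reject H0.

rho = 0.9048, p = 0.002008, reject H0 at alpha = 0.05.


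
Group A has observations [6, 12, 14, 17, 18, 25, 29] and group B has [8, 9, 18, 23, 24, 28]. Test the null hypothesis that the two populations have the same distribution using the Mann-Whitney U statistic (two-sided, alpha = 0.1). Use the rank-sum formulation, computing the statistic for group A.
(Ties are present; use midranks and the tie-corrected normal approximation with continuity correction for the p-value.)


Step 1: Combine and sort all 13 observations; assign midranks.
sorted (value, group): (6,X), (8,Y), (9,Y), (12,X), (14,X), (17,X), (18,X), (18,Y), (23,Y), (24,Y), (25,X), (28,Y), (29,X)
ranks: 6->1, 8->2, 9->3, 12->4, 14->5, 17->6, 18->7.5, 18->7.5, 23->9, 24->10, 25->11, 28->12, 29->13
Step 2: Rank sum for X: R1 = 1 + 4 + 5 + 6 + 7.5 + 11 + 13 = 47.5.
Step 3: U_X = R1 - n1(n1+1)/2 = 47.5 - 7*8/2 = 47.5 - 28 = 19.5.
       U_Y = n1*n2 - U_X = 42 - 19.5 = 22.5.
Step 4: Ties are present, so use the tie-corrected normal approximation (with continuity correction) for the p-value.
Step 5: p-value = 0.886248; compare to alpha = 0.1. fail to reject H0.

U_X = 19.5, p = 0.886248, fail to reject H0 at alpha = 0.1.


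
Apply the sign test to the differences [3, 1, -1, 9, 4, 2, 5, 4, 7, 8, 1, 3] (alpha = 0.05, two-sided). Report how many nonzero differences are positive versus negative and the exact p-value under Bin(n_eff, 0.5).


Step 1: Discard zero differences. Original n = 12; n_eff = number of nonzero differences = 12.
Nonzero differences (with sign): +3, +1, -1, +9, +4, +2, +5, +4, +7, +8, +1, +3
Step 2: Count signs: positive = 11, negative = 1.
Step 3: Under H0: P(positive) = 0.5, so the number of positives S ~ Bin(12, 0.5).
Step 4: Two-sided exact p-value = sum of Bin(12,0.5) probabilities at or below the observed probability = 0.006348.
Step 5: alpha = 0.05. reject H0.

n_eff = 12, pos = 11, neg = 1, p = 0.006348, reject H0.


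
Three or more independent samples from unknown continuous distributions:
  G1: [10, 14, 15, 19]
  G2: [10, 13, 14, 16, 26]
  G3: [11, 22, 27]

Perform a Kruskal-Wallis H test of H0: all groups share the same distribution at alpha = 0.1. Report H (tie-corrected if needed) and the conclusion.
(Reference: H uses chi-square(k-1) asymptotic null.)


Step 1: Combine all N = 12 observations and assign midranks.
sorted (value, group, rank): (10,G1,1.5), (10,G2,1.5), (11,G3,3), (13,G2,4), (14,G1,5.5), (14,G2,5.5), (15,G1,7), (16,G2,8), (19,G1,9), (22,G3,10), (26,G2,11), (27,G3,12)
Step 2: Sum ranks within each group.
R_1 = 23 (n_1 = 4)
R_2 = 30 (n_2 = 5)
R_3 = 25 (n_3 = 3)
Step 3: H = 12/(N(N+1)) * sum(R_i^2/n_i) - 3(N+1)
     = 12/(12*13) * (23^2/4 + 30^2/5 + 25^2/3) - 3*13
     = 0.076923 * 520.583 - 39
     = 1.044872.
Step 4: Ties present; correction factor C = 1 - 12/(12^3 - 12) = 0.993007. Corrected H = 1.044872 / 0.993007 = 1.052230.
Step 5: Under H0, H ~ chi^2(2); p-value = 0.590896.
Step 6: alpha = 0.1. fail to reject H0.

H = 1.0522, df = 2, p = 0.590896, fail to reject H0.


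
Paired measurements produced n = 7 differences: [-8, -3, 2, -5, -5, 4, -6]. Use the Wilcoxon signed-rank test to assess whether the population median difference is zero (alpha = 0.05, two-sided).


Step 1: Drop any zero differences (none here) and take |d_i|.
|d| = [8, 3, 2, 5, 5, 4, 6]
Step 2: Midrank |d_i| (ties get averaged ranks).
ranks: |8|->7, |3|->2, |2|->1, |5|->4.5, |5|->4.5, |4|->3, |6|->6
Step 3: Attach original signs; sum ranks with positive sign and with negative sign.
W+ = 1 + 3 = 4
W- = 7 + 2 + 4.5 + 4.5 + 6 = 24
(Check: W+ + W- = 28 should equal n(n+1)/2 = 28.)
Step 4: Test statistic W = min(W+, W-) = 4.
Step 5: Ties in |d|, so use the tie-corrected normal approximation.
        E[W] = n(n+1)/4 = 7*8/4 = 14.
        Tie groups: |d|=5 (t=2); sum(t^3 - t) = 6.
        Var[W] = n(n+1)(2n+1)/24 - sum(t^3-t)/48 = 840/24 - 6/48 = 34.875.
        z = (W - E[W]) / sqrt(Var[W]) = (4 - 14) / 5.9055 = -1.6933.
        Two-sided p = 2*Phi(z) = 0.090392.
Step 6: alpha = 0.05. fail to reject H0.

W+ = 4, W- = 24, W = min = 4, p = 0.090392, fail to reject H0.


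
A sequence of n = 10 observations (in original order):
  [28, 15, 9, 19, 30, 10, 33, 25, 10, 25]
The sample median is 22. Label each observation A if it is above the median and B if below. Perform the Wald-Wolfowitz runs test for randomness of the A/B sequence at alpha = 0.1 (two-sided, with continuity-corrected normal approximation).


Step 1: Compute median = 22; label A = above, B = below.
Labels in order: ABBBABAABA  (n_A = 5, n_B = 5)
Step 2: Count runs R = 7.
Step 3: Under H0 (random ordering), E[R] = 2*n_A*n_B/(n_A+n_B) + 1 = 2*5*5/10 + 1 = 6.0000.
        Var[R] = 2*n_A*n_B*(2*n_A*n_B - n_A - n_B) / ((n_A+n_B)^2 * (n_A+n_B-1)) = 2000/900 = 2.2222.
        SD[R] = 1.4907.
Step 4: Continuity-corrected z = (R - 0.5 - E[R]) / SD[R] = (7 - 0.5 - 6.0000) / 1.4907 = 0.3354.
Step 5: Two-sided p-value via normal approximation = 2*(1 - Phi(|z|)) = 0.737316.
Step 6: alpha = 0.1. fail to reject H0.

R = 7, z = 0.3354, p = 0.737316, fail to reject H0.


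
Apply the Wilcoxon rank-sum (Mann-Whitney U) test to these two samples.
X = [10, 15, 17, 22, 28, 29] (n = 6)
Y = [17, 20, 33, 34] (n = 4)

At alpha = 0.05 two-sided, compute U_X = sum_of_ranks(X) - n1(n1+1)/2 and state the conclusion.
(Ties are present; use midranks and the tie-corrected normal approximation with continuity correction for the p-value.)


Step 1: Combine and sort all 10 observations; assign midranks.
sorted (value, group): (10,X), (15,X), (17,X), (17,Y), (20,Y), (22,X), (28,X), (29,X), (33,Y), (34,Y)
ranks: 10->1, 15->2, 17->3.5, 17->3.5, 20->5, 22->6, 28->7, 29->8, 33->9, 34->10
Step 2: Rank sum for X: R1 = 1 + 2 + 3.5 + 6 + 7 + 8 = 27.5.
Step 3: U_X = R1 - n1(n1+1)/2 = 27.5 - 6*7/2 = 27.5 - 21 = 6.5.
       U_Y = n1*n2 - U_X = 24 - 6.5 = 17.5.
Step 4: Ties are present, so use the tie-corrected normal approximation (with continuity correction) for the p-value.
Step 5: p-value = 0.284958; compare to alpha = 0.05. fail to reject H0.

U_X = 6.5, p = 0.284958, fail to reject H0 at alpha = 0.05.


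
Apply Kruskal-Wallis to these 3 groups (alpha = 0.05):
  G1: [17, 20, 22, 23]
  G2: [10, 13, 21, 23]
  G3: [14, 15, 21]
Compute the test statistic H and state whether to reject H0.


Step 1: Combine all N = 11 observations and assign midranks.
sorted (value, group, rank): (10,G2,1), (13,G2,2), (14,G3,3), (15,G3,4), (17,G1,5), (20,G1,6), (21,G2,7.5), (21,G3,7.5), (22,G1,9), (23,G1,10.5), (23,G2,10.5)
Step 2: Sum ranks within each group.
R_1 = 30.5 (n_1 = 4)
R_2 = 21 (n_2 = 4)
R_3 = 14.5 (n_3 = 3)
Step 3: H = 12/(N(N+1)) * sum(R_i^2/n_i) - 3(N+1)
     = 12/(11*12) * (30.5^2/4 + 21^2/4 + 14.5^2/3) - 3*12
     = 0.090909 * 412.896 - 36
     = 1.535985.
Step 4: Ties present; correction factor C = 1 - 12/(11^3 - 11) = 0.990909. Corrected H = 1.535985 / 0.990909 = 1.550076.
Step 5: Under H0, H ~ chi^2(2); p-value = 0.460686.
Step 6: alpha = 0.05. fail to reject H0.

H = 1.5501, df = 2, p = 0.460686, fail to reject H0.


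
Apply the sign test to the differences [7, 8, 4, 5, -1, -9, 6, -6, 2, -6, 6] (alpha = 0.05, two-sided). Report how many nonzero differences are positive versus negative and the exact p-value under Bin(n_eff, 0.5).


Step 1: Discard zero differences. Original n = 11; n_eff = number of nonzero differences = 11.
Nonzero differences (with sign): +7, +8, +4, +5, -1, -9, +6, -6, +2, -6, +6
Step 2: Count signs: positive = 7, negative = 4.
Step 3: Under H0: P(positive) = 0.5, so the number of positives S ~ Bin(11, 0.5).
Step 4: Two-sided exact p-value = sum of Bin(11,0.5) probabilities at or below the observed probability = 0.548828.
Step 5: alpha = 0.05. fail to reject H0.

n_eff = 11, pos = 7, neg = 4, p = 0.548828, fail to reject H0.


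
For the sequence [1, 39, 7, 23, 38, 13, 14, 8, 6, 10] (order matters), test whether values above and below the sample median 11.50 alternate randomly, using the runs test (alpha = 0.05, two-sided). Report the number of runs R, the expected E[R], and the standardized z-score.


Step 1: Compute median = 11.50; label A = above, B = below.
Labels in order: BABAAAABBB  (n_A = 5, n_B = 5)
Step 2: Count runs R = 5.
Step 3: Under H0 (random ordering), E[R] = 2*n_A*n_B/(n_A+n_B) + 1 = 2*5*5/10 + 1 = 6.0000.
        Var[R] = 2*n_A*n_B*(2*n_A*n_B - n_A - n_B) / ((n_A+n_B)^2 * (n_A+n_B-1)) = 2000/900 = 2.2222.
        SD[R] = 1.4907.
Step 4: Continuity-corrected z = (R + 0.5 - E[R]) / SD[R] = (5 + 0.5 - 6.0000) / 1.4907 = -0.3354.
Step 5: Two-sided p-value via normal approximation = 2*(1 - Phi(|z|)) = 0.737316.
Step 6: alpha = 0.05. fail to reject H0.

R = 5, z = -0.3354, p = 0.737316, fail to reject H0.


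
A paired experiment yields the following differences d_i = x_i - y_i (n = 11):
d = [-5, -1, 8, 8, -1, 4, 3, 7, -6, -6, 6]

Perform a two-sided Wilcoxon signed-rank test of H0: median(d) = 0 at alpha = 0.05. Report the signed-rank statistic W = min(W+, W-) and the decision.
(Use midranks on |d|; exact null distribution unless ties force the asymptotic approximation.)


Step 1: Drop any zero differences (none here) and take |d_i|.
|d| = [5, 1, 8, 8, 1, 4, 3, 7, 6, 6, 6]
Step 2: Midrank |d_i| (ties get averaged ranks).
ranks: |5|->5, |1|->1.5, |8|->10.5, |8|->10.5, |1|->1.5, |4|->4, |3|->3, |7|->9, |6|->7, |6|->7, |6|->7
Step 3: Attach original signs; sum ranks with positive sign and with negative sign.
W+ = 10.5 + 10.5 + 4 + 3 + 9 + 7 = 44
W- = 5 + 1.5 + 1.5 + 7 + 7 = 22
(Check: W+ + W- = 66 should equal n(n+1)/2 = 66.)
Step 4: Test statistic W = min(W+, W-) = 22.
Step 5: Ties in |d|, so use the tie-corrected normal approximation.
        E[W] = n(n+1)/4 = 11*12/4 = 33.
        Tie groups: |d|=1 (t=2), |d|=6 (t=3), |d|=8 (t=2); sum(t^3 - t) = 36.
        Var[W] = n(n+1)(2n+1)/24 - sum(t^3-t)/48 = 3036/24 - 36/48 = 125.75.
        z = (W - E[W]) / sqrt(Var[W]) = (22 - 33) / 11.2138 = -0.9809.
        Two-sided p = 2*Phi(z) = 0.326627.
Step 6: alpha = 0.05. fail to reject H0.

W+ = 44, W- = 22, W = min = 22, p = 0.326627, fail to reject H0.


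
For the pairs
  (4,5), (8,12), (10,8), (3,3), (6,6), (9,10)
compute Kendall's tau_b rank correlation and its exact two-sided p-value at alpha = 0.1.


Step 1: Enumerate the 15 unordered pairs (i,j) with i<j and classify each by sign(x_j-x_i) * sign(y_j-y_i).
  (1,2):dx=+4,dy=+7->C; (1,3):dx=+6,dy=+3->C; (1,4):dx=-1,dy=-2->C; (1,5):dx=+2,dy=+1->C
  (1,6):dx=+5,dy=+5->C; (2,3):dx=+2,dy=-4->D; (2,4):dx=-5,dy=-9->C; (2,5):dx=-2,dy=-6->C
  (2,6):dx=+1,dy=-2->D; (3,4):dx=-7,dy=-5->C; (3,5):dx=-4,dy=-2->C; (3,6):dx=-1,dy=+2->D
  (4,5):dx=+3,dy=+3->C; (4,6):dx=+6,dy=+7->C; (5,6):dx=+3,dy=+4->C
Step 2: C = 12, D = 3, total pairs = 15.
Step 3: tau = (C - D)/(n(n-1)/2) = (12 - 3)/15 = 0.600000.
Step 4: Exact two-sided p-value (enumerate n! = 720 permutations of y under H0): p = 0.136111.
Step 5: alpha = 0.1. fail to reject H0.

tau_b = 0.6000 (C=12, D=3), p = 0.136111, fail to reject H0.


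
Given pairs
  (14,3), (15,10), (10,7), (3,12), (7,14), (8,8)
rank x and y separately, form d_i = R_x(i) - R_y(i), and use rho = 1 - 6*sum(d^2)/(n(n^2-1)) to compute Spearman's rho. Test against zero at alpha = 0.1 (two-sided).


Step 1: Rank x and y separately (midranks; no ties here).
rank(x): 14->5, 15->6, 10->4, 3->1, 7->2, 8->3
rank(y): 3->1, 10->4, 7->2, 12->5, 14->6, 8->3
Step 2: d_i = R_x(i) - R_y(i); compute d_i^2.
  (5-1)^2=16, (6-4)^2=4, (4-2)^2=4, (1-5)^2=16, (2-6)^2=16, (3-3)^2=0
sum(d^2) = 56.
Step 3: rho = 1 - 6*56 / (6*(6^2 - 1)) = 1 - 336/210 = -0.600000.
Step 4: Under H0, t = rho * sqrt((n-2)/(1-rho^2)) = -1.5000 ~ t(4).
Step 5: Two-sided p-value from the t-distribution with 4 df = 0.208000.
Step 6: alpha = 0.1. fail to reject H0.

rho = -0.6000, p = 0.208000, fail to reject H0 at alpha = 0.1.


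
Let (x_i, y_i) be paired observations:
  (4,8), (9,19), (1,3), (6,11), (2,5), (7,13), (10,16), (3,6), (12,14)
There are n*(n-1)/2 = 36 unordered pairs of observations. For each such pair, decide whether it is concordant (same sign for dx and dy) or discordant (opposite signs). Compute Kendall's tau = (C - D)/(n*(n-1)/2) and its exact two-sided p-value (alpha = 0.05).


Step 1: Enumerate the 36 unordered pairs (i,j) with i<j and classify each by sign(x_j-x_i) * sign(y_j-y_i).
  (1,2):dx=+5,dy=+11->C; (1,3):dx=-3,dy=-5->C; (1,4):dx=+2,dy=+3->C; (1,5):dx=-2,dy=-3->C
  (1,6):dx=+3,dy=+5->C; (1,7):dx=+6,dy=+8->C; (1,8):dx=-1,dy=-2->C; (1,9):dx=+8,dy=+6->C
  (2,3):dx=-8,dy=-16->C; (2,4):dx=-3,dy=-8->C; (2,5):dx=-7,dy=-14->C; (2,6):dx=-2,dy=-6->C
  (2,7):dx=+1,dy=-3->D; (2,8):dx=-6,dy=-13->C; (2,9):dx=+3,dy=-5->D; (3,4):dx=+5,dy=+8->C
  (3,5):dx=+1,dy=+2->C; (3,6):dx=+6,dy=+10->C; (3,7):dx=+9,dy=+13->C; (3,8):dx=+2,dy=+3->C
  (3,9):dx=+11,dy=+11->C; (4,5):dx=-4,dy=-6->C; (4,6):dx=+1,dy=+2->C; (4,7):dx=+4,dy=+5->C
  (4,8):dx=-3,dy=-5->C; (4,9):dx=+6,dy=+3->C; (5,6):dx=+5,dy=+8->C; (5,7):dx=+8,dy=+11->C
  (5,8):dx=+1,dy=+1->C; (5,9):dx=+10,dy=+9->C; (6,7):dx=+3,dy=+3->C; (6,8):dx=-4,dy=-7->C
  (6,9):dx=+5,dy=+1->C; (7,8):dx=-7,dy=-10->C; (7,9):dx=+2,dy=-2->D; (8,9):dx=+9,dy=+8->C
Step 2: C = 33, D = 3, total pairs = 36.
Step 3: tau = (C - D)/(n(n-1)/2) = (33 - 3)/36 = 0.833333.
Step 4: Exact two-sided p-value (enumerate n! = 362880 permutations of y under H0): p = 0.000854.
Step 5: alpha = 0.05. reject H0.

tau_b = 0.8333 (C=33, D=3), p = 0.000854, reject H0.


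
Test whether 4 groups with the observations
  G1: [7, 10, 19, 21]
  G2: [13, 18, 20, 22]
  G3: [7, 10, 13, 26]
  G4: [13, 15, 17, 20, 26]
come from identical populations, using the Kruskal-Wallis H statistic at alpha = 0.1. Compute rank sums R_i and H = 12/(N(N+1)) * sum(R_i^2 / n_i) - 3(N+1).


Step 1: Combine all N = 17 observations and assign midranks.
sorted (value, group, rank): (7,G1,1.5), (7,G3,1.5), (10,G1,3.5), (10,G3,3.5), (13,G2,6), (13,G3,6), (13,G4,6), (15,G4,8), (17,G4,9), (18,G2,10), (19,G1,11), (20,G2,12.5), (20,G4,12.5), (21,G1,14), (22,G2,15), (26,G3,16.5), (26,G4,16.5)
Step 2: Sum ranks within each group.
R_1 = 30 (n_1 = 4)
R_2 = 43.5 (n_2 = 4)
R_3 = 27.5 (n_3 = 4)
R_4 = 52 (n_4 = 5)
Step 3: H = 12/(N(N+1)) * sum(R_i^2/n_i) - 3(N+1)
     = 12/(17*18) * (30^2/4 + 43.5^2/4 + 27.5^2/4 + 52^2/5) - 3*18
     = 0.039216 * 1427.92 - 54
     = 1.997059.
Step 4: Ties present; correction factor C = 1 - 48/(17^3 - 17) = 0.990196. Corrected H = 1.997059 / 0.990196 = 2.016832.
Step 5: Under H0, H ~ chi^2(3); p-value = 0.568921.
Step 6: alpha = 0.1. fail to reject H0.

H = 2.0168, df = 3, p = 0.568921, fail to reject H0.


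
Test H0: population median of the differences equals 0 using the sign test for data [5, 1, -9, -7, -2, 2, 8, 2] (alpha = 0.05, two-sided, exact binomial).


Step 1: Discard zero differences. Original n = 8; n_eff = number of nonzero differences = 8.
Nonzero differences (with sign): +5, +1, -9, -7, -2, +2, +8, +2
Step 2: Count signs: positive = 5, negative = 3.
Step 3: Under H0: P(positive) = 0.5, so the number of positives S ~ Bin(8, 0.5).
Step 4: Two-sided exact p-value = sum of Bin(8,0.5) probabilities at or below the observed probability = 0.726562.
Step 5: alpha = 0.05. fail to reject H0.

n_eff = 8, pos = 5, neg = 3, p = 0.726562, fail to reject H0.


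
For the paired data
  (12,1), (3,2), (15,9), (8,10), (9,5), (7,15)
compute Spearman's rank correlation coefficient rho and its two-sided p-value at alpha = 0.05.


Step 1: Rank x and y separately (midranks; no ties here).
rank(x): 12->5, 3->1, 15->6, 8->3, 9->4, 7->2
rank(y): 1->1, 2->2, 9->4, 10->5, 5->3, 15->6
Step 2: d_i = R_x(i) - R_y(i); compute d_i^2.
  (5-1)^2=16, (1-2)^2=1, (6-4)^2=4, (3-5)^2=4, (4-3)^2=1, (2-6)^2=16
sum(d^2) = 42.
Step 3: rho = 1 - 6*42 / (6*(6^2 - 1)) = 1 - 252/210 = -0.200000.
Step 4: Under H0, t = rho * sqrt((n-2)/(1-rho^2)) = -0.4082 ~ t(4).
Step 5: Two-sided p-value from the t-distribution with 4 df = 0.704000.
Step 6: alpha = 0.05. fail to reject H0.

rho = -0.2000, p = 0.704000, fail to reject H0 at alpha = 0.05.


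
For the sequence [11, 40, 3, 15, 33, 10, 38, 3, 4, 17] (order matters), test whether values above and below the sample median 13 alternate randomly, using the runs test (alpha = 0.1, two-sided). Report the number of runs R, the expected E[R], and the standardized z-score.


Step 1: Compute median = 13; label A = above, B = below.
Labels in order: BABAABABBA  (n_A = 5, n_B = 5)
Step 2: Count runs R = 8.
Step 3: Under H0 (random ordering), E[R] = 2*n_A*n_B/(n_A+n_B) + 1 = 2*5*5/10 + 1 = 6.0000.
        Var[R] = 2*n_A*n_B*(2*n_A*n_B - n_A - n_B) / ((n_A+n_B)^2 * (n_A+n_B-1)) = 2000/900 = 2.2222.
        SD[R] = 1.4907.
Step 4: Continuity-corrected z = (R - 0.5 - E[R]) / SD[R] = (8 - 0.5 - 6.0000) / 1.4907 = 1.0062.
Step 5: Two-sided p-value via normal approximation = 2*(1 - Phi(|z|)) = 0.314305.
Step 6: alpha = 0.1. fail to reject H0.

R = 8, z = 1.0062, p = 0.314305, fail to reject H0.


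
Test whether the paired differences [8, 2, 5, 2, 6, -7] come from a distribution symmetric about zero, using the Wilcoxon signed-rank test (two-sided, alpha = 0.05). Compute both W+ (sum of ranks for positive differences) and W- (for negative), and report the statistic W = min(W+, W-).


Step 1: Drop any zero differences (none here) and take |d_i|.
|d| = [8, 2, 5, 2, 6, 7]
Step 2: Midrank |d_i| (ties get averaged ranks).
ranks: |8|->6, |2|->1.5, |5|->3, |2|->1.5, |6|->4, |7|->5
Step 3: Attach original signs; sum ranks with positive sign and with negative sign.
W+ = 6 + 1.5 + 3 + 1.5 + 4 = 16
W- = 5 = 5
(Check: W+ + W- = 21 should equal n(n+1)/2 = 21.)
Step 4: Test statistic W = min(W+, W-) = 5.
Step 5: Ties in |d|, so use the tie-corrected normal approximation.
        E[W] = n(n+1)/4 = 6*7/4 = 10.5.
        Tie groups: |d|=2 (t=2); sum(t^3 - t) = 6.
        Var[W] = n(n+1)(2n+1)/24 - sum(t^3-t)/48 = 546/24 - 6/48 = 22.625.
        z = (W - E[W]) / sqrt(Var[W]) = (5 - 10.5) / 4.7566 = -1.1563.
        Two-sided p = 2*Phi(z) = 0.247561.
Step 6: alpha = 0.05. fail to reject H0.

W+ = 16, W- = 5, W = min = 5, p = 0.247561, fail to reject H0.


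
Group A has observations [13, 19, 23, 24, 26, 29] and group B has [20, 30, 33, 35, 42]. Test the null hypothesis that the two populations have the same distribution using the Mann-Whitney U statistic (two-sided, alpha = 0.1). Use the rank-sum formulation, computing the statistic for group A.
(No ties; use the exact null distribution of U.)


Step 1: Combine and sort all 11 observations; assign midranks.
sorted (value, group): (13,X), (19,X), (20,Y), (23,X), (24,X), (26,X), (29,X), (30,Y), (33,Y), (35,Y), (42,Y)
ranks: 13->1, 19->2, 20->3, 23->4, 24->5, 26->6, 29->7, 30->8, 33->9, 35->10, 42->11
Step 2: Rank sum for X: R1 = 1 + 2 + 4 + 5 + 6 + 7 = 25.
Step 3: U_X = R1 - n1(n1+1)/2 = 25 - 6*7/2 = 25 - 21 = 4.
       U_Y = n1*n2 - U_X = 30 - 4 = 26.
Step 4: No ties, so the exact null distribution of U (based on enumerating the C(11,6) = 462 equally likely rank assignments) gives the two-sided p-value.
Step 5: p-value = 0.051948; compare to alpha = 0.1. reject H0.

U_X = 4, p = 0.051948, reject H0 at alpha = 0.1.


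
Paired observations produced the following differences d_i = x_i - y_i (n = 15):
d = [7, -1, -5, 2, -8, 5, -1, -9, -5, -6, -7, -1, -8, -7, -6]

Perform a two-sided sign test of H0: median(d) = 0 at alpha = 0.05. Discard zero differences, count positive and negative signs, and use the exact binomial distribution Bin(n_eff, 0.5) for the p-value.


Step 1: Discard zero differences. Original n = 15; n_eff = number of nonzero differences = 15.
Nonzero differences (with sign): +7, -1, -5, +2, -8, +5, -1, -9, -5, -6, -7, -1, -8, -7, -6
Step 2: Count signs: positive = 3, negative = 12.
Step 3: Under H0: P(positive) = 0.5, so the number of positives S ~ Bin(15, 0.5).
Step 4: Two-sided exact p-value = sum of Bin(15,0.5) probabilities at or below the observed probability = 0.035156.
Step 5: alpha = 0.05. reject H0.

n_eff = 15, pos = 3, neg = 12, p = 0.035156, reject H0.


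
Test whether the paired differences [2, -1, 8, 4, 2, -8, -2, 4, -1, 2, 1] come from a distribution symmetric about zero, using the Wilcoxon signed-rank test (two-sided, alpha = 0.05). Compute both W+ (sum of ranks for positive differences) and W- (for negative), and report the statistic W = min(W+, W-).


Step 1: Drop any zero differences (none here) and take |d_i|.
|d| = [2, 1, 8, 4, 2, 8, 2, 4, 1, 2, 1]
Step 2: Midrank |d_i| (ties get averaged ranks).
ranks: |2|->5.5, |1|->2, |8|->10.5, |4|->8.5, |2|->5.5, |8|->10.5, |2|->5.5, |4|->8.5, |1|->2, |2|->5.5, |1|->2
Step 3: Attach original signs; sum ranks with positive sign and with negative sign.
W+ = 5.5 + 10.5 + 8.5 + 5.5 + 8.5 + 5.5 + 2 = 46
W- = 2 + 10.5 + 5.5 + 2 = 20
(Check: W+ + W- = 66 should equal n(n+1)/2 = 66.)
Step 4: Test statistic W = min(W+, W-) = 20.
Step 5: Ties in |d|, so use the tie-corrected normal approximation.
        E[W] = n(n+1)/4 = 11*12/4 = 33.
        Tie groups: |d|=1 (t=3), |d|=2 (t=4), |d|=4 (t=2), |d|=8 (t=2); sum(t^3 - t) = 96.
        Var[W] = n(n+1)(2n+1)/24 - sum(t^3-t)/48 = 3036/24 - 96/48 = 124.5.
        z = (W - E[W]) / sqrt(Var[W]) = (20 - 33) / 11.1580 = -1.1651.
        Two-sided p = 2*Phi(z) = 0.243983.
Step 6: alpha = 0.05. fail to reject H0.

W+ = 46, W- = 20, W = min = 20, p = 0.243983, fail to reject H0.


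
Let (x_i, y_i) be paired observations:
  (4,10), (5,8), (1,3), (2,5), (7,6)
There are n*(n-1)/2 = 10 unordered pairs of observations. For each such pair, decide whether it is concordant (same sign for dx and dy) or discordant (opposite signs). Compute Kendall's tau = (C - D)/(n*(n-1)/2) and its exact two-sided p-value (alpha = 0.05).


Step 1: Enumerate the 10 unordered pairs (i,j) with i<j and classify each by sign(x_j-x_i) * sign(y_j-y_i).
  (1,2):dx=+1,dy=-2->D; (1,3):dx=-3,dy=-7->C; (1,4):dx=-2,dy=-5->C; (1,5):dx=+3,dy=-4->D
  (2,3):dx=-4,dy=-5->C; (2,4):dx=-3,dy=-3->C; (2,5):dx=+2,dy=-2->D; (3,4):dx=+1,dy=+2->C
  (3,5):dx=+6,dy=+3->C; (4,5):dx=+5,dy=+1->C
Step 2: C = 7, D = 3, total pairs = 10.
Step 3: tau = (C - D)/(n(n-1)/2) = (7 - 3)/10 = 0.400000.
Step 4: Exact two-sided p-value (enumerate n! = 120 permutations of y under H0): p = 0.483333.
Step 5: alpha = 0.05. fail to reject H0.

tau_b = 0.4000 (C=7, D=3), p = 0.483333, fail to reject H0.


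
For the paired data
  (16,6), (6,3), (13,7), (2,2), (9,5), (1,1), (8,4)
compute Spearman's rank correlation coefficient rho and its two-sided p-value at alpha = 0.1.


Step 1: Rank x and y separately (midranks; no ties here).
rank(x): 16->7, 6->3, 13->6, 2->2, 9->5, 1->1, 8->4
rank(y): 6->6, 3->3, 7->7, 2->2, 5->5, 1->1, 4->4
Step 2: d_i = R_x(i) - R_y(i); compute d_i^2.
  (7-6)^2=1, (3-3)^2=0, (6-7)^2=1, (2-2)^2=0, (5-5)^2=0, (1-1)^2=0, (4-4)^2=0
sum(d^2) = 2.
Step 3: rho = 1 - 6*2 / (7*(7^2 - 1)) = 1 - 12/336 = 0.964286.
Step 4: Under H0, t = rho * sqrt((n-2)/(1-rho^2)) = 8.1408 ~ t(5).
Step 5: Two-sided p-value from the t-distribution with 5 df = 0.000454.
Step 6: alpha = 0.1. reject H0.

rho = 0.9643, p = 0.000454, reject H0 at alpha = 0.1.


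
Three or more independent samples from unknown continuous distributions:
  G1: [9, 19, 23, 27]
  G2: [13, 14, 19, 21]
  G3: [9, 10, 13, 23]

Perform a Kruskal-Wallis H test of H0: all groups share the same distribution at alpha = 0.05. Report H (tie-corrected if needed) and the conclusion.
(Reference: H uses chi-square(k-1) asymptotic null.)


Step 1: Combine all N = 12 observations and assign midranks.
sorted (value, group, rank): (9,G1,1.5), (9,G3,1.5), (10,G3,3), (13,G2,4.5), (13,G3,4.5), (14,G2,6), (19,G1,7.5), (19,G2,7.5), (21,G2,9), (23,G1,10.5), (23,G3,10.5), (27,G1,12)
Step 2: Sum ranks within each group.
R_1 = 31.5 (n_1 = 4)
R_2 = 27 (n_2 = 4)
R_3 = 19.5 (n_3 = 4)
Step 3: H = 12/(N(N+1)) * sum(R_i^2/n_i) - 3(N+1)
     = 12/(12*13) * (31.5^2/4 + 27^2/4 + 19.5^2/4) - 3*13
     = 0.076923 * 525.375 - 39
     = 1.413462.
Step 4: Ties present; correction factor C = 1 - 24/(12^3 - 12) = 0.986014. Corrected H = 1.413462 / 0.986014 = 1.433511.
Step 5: Under H0, H ~ chi^2(2); p-value = 0.488334.
Step 6: alpha = 0.05. fail to reject H0.

H = 1.4335, df = 2, p = 0.488334, fail to reject H0.


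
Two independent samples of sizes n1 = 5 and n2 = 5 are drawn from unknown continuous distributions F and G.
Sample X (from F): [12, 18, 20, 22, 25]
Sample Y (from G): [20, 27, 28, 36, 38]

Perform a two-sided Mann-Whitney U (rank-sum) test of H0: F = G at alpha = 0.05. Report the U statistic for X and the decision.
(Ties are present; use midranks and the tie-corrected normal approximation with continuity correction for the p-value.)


Step 1: Combine and sort all 10 observations; assign midranks.
sorted (value, group): (12,X), (18,X), (20,X), (20,Y), (22,X), (25,X), (27,Y), (28,Y), (36,Y), (38,Y)
ranks: 12->1, 18->2, 20->3.5, 20->3.5, 22->5, 25->6, 27->7, 28->8, 36->9, 38->10
Step 2: Rank sum for X: R1 = 1 + 2 + 3.5 + 5 + 6 = 17.5.
Step 3: U_X = R1 - n1(n1+1)/2 = 17.5 - 5*6/2 = 17.5 - 15 = 2.5.
       U_Y = n1*n2 - U_X = 25 - 2.5 = 22.5.
Step 4: Ties are present, so use the tie-corrected normal approximation (with continuity correction) for the p-value.
Step 5: p-value = 0.046533; compare to alpha = 0.05. reject H0.

U_X = 2.5, p = 0.046533, reject H0 at alpha = 0.05.


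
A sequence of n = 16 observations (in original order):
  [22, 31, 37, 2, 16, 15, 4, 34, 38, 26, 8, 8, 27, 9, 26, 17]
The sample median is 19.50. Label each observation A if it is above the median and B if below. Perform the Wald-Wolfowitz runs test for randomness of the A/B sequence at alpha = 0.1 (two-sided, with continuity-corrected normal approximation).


Step 1: Compute median = 19.50; label A = above, B = below.
Labels in order: AAABBBBAAABBABAB  (n_A = 8, n_B = 8)
Step 2: Count runs R = 8.
Step 3: Under H0 (random ordering), E[R] = 2*n_A*n_B/(n_A+n_B) + 1 = 2*8*8/16 + 1 = 9.0000.
        Var[R] = 2*n_A*n_B*(2*n_A*n_B - n_A - n_B) / ((n_A+n_B)^2 * (n_A+n_B-1)) = 14336/3840 = 3.7333.
        SD[R] = 1.9322.
Step 4: Continuity-corrected z = (R + 0.5 - E[R]) / SD[R] = (8 + 0.5 - 9.0000) / 1.9322 = -0.2588.
Step 5: Two-sided p-value via normal approximation = 2*(1 - Phi(|z|)) = 0.795809.
Step 6: alpha = 0.1. fail to reject H0.

R = 8, z = -0.2588, p = 0.795809, fail to reject H0.


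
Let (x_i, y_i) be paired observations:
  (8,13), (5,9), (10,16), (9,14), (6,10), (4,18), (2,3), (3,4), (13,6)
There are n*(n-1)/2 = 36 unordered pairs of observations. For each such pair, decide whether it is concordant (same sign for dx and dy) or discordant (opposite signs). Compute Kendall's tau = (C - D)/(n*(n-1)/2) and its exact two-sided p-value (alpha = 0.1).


Step 1: Enumerate the 36 unordered pairs (i,j) with i<j and classify each by sign(x_j-x_i) * sign(y_j-y_i).
  (1,2):dx=-3,dy=-4->C; (1,3):dx=+2,dy=+3->C; (1,4):dx=+1,dy=+1->C; (1,5):dx=-2,dy=-3->C
  (1,6):dx=-4,dy=+5->D; (1,7):dx=-6,dy=-10->C; (1,8):dx=-5,dy=-9->C; (1,9):dx=+5,dy=-7->D
  (2,3):dx=+5,dy=+7->C; (2,4):dx=+4,dy=+5->C; (2,5):dx=+1,dy=+1->C; (2,6):dx=-1,dy=+9->D
  (2,7):dx=-3,dy=-6->C; (2,8):dx=-2,dy=-5->C; (2,9):dx=+8,dy=-3->D; (3,4):dx=-1,dy=-2->C
  (3,5):dx=-4,dy=-6->C; (3,6):dx=-6,dy=+2->D; (3,7):dx=-8,dy=-13->C; (3,8):dx=-7,dy=-12->C
  (3,9):dx=+3,dy=-10->D; (4,5):dx=-3,dy=-4->C; (4,6):dx=-5,dy=+4->D; (4,7):dx=-7,dy=-11->C
  (4,8):dx=-6,dy=-10->C; (4,9):dx=+4,dy=-8->D; (5,6):dx=-2,dy=+8->D; (5,7):dx=-4,dy=-7->C
  (5,8):dx=-3,dy=-6->C; (5,9):dx=+7,dy=-4->D; (6,7):dx=-2,dy=-15->C; (6,8):dx=-1,dy=-14->C
  (6,9):dx=+9,dy=-12->D; (7,8):dx=+1,dy=+1->C; (7,9):dx=+11,dy=+3->C; (8,9):dx=+10,dy=+2->C
Step 2: C = 25, D = 11, total pairs = 36.
Step 3: tau = (C - D)/(n(n-1)/2) = (25 - 11)/36 = 0.388889.
Step 4: Exact two-sided p-value (enumerate n! = 362880 permutations of y under H0): p = 0.180181.
Step 5: alpha = 0.1. fail to reject H0.

tau_b = 0.3889 (C=25, D=11), p = 0.180181, fail to reject H0.


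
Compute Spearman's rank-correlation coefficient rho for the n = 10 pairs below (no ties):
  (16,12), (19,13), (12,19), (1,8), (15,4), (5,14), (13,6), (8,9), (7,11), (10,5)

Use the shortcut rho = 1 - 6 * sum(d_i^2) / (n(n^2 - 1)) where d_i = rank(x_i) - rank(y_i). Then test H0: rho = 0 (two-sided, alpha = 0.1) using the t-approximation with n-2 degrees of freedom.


Step 1: Rank x and y separately (midranks; no ties here).
rank(x): 16->9, 19->10, 12->6, 1->1, 15->8, 5->2, 13->7, 8->4, 7->3, 10->5
rank(y): 12->7, 13->8, 19->10, 8->4, 4->1, 14->9, 6->3, 9->5, 11->6, 5->2
Step 2: d_i = R_x(i) - R_y(i); compute d_i^2.
  (9-7)^2=4, (10-8)^2=4, (6-10)^2=16, (1-4)^2=9, (8-1)^2=49, (2-9)^2=49, (7-3)^2=16, (4-5)^2=1, (3-6)^2=9, (5-2)^2=9
sum(d^2) = 166.
Step 3: rho = 1 - 6*166 / (10*(10^2 - 1)) = 1 - 996/990 = -0.006061.
Step 4: Under H0, t = rho * sqrt((n-2)/(1-rho^2)) = -0.0171 ~ t(8).
Step 5: Two-sided p-value from the t-distribution with 8 df = 0.986743.
Step 6: alpha = 0.1. fail to reject H0.

rho = -0.0061, p = 0.986743, fail to reject H0 at alpha = 0.1.


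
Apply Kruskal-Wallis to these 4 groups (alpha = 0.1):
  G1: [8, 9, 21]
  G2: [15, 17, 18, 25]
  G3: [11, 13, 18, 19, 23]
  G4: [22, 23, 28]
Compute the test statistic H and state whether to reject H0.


Step 1: Combine all N = 15 observations and assign midranks.
sorted (value, group, rank): (8,G1,1), (9,G1,2), (11,G3,3), (13,G3,4), (15,G2,5), (17,G2,6), (18,G2,7.5), (18,G3,7.5), (19,G3,9), (21,G1,10), (22,G4,11), (23,G3,12.5), (23,G4,12.5), (25,G2,14), (28,G4,15)
Step 2: Sum ranks within each group.
R_1 = 13 (n_1 = 3)
R_2 = 32.5 (n_2 = 4)
R_3 = 36 (n_3 = 5)
R_4 = 38.5 (n_4 = 3)
Step 3: H = 12/(N(N+1)) * sum(R_i^2/n_i) - 3(N+1)
     = 12/(15*16) * (13^2/3 + 32.5^2/4 + 36^2/5 + 38.5^2/3) - 3*16
     = 0.050000 * 1073.68 - 48
     = 5.683958.
Step 4: Ties present; correction factor C = 1 - 12/(15^3 - 15) = 0.996429. Corrected H = 5.683958 / 0.996429 = 5.704331.
Step 5: Under H0, H ~ chi^2(3); p-value = 0.126916.
Step 6: alpha = 0.1. fail to reject H0.

H = 5.7043, df = 3, p = 0.126916, fail to reject H0.


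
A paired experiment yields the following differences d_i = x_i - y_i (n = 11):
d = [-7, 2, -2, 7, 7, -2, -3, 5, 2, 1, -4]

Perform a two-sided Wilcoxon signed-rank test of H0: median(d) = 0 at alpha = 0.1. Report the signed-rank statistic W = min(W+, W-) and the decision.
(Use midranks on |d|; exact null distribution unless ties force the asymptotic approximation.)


Step 1: Drop any zero differences (none here) and take |d_i|.
|d| = [7, 2, 2, 7, 7, 2, 3, 5, 2, 1, 4]
Step 2: Midrank |d_i| (ties get averaged ranks).
ranks: |7|->10, |2|->3.5, |2|->3.5, |7|->10, |7|->10, |2|->3.5, |3|->6, |5|->8, |2|->3.5, |1|->1, |4|->7
Step 3: Attach original signs; sum ranks with positive sign and with negative sign.
W+ = 3.5 + 10 + 10 + 8 + 3.5 + 1 = 36
W- = 10 + 3.5 + 3.5 + 6 + 7 = 30
(Check: W+ + W- = 66 should equal n(n+1)/2 = 66.)
Step 4: Test statistic W = min(W+, W-) = 30.
Step 5: Ties in |d|, so use the tie-corrected normal approximation.
        E[W] = n(n+1)/4 = 11*12/4 = 33.
        Tie groups: |d|=2 (t=4), |d|=7 (t=3); sum(t^3 - t) = 84.
        Var[W] = n(n+1)(2n+1)/24 - sum(t^3-t)/48 = 3036/24 - 84/48 = 124.75.
        z = (W - E[W]) / sqrt(Var[W]) = (30 - 33) / 11.1692 = -0.2686.
        Two-sided p = 2*Phi(z) = 0.788240.
Step 6: alpha = 0.1. fail to reject H0.

W+ = 36, W- = 30, W = min = 30, p = 0.788240, fail to reject H0.


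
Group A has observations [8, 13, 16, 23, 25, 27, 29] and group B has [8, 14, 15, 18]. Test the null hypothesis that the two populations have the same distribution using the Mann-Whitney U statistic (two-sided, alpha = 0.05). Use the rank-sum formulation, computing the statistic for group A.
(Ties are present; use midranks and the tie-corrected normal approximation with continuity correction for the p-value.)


Step 1: Combine and sort all 11 observations; assign midranks.
sorted (value, group): (8,X), (8,Y), (13,X), (14,Y), (15,Y), (16,X), (18,Y), (23,X), (25,X), (27,X), (29,X)
ranks: 8->1.5, 8->1.5, 13->3, 14->4, 15->5, 16->6, 18->7, 23->8, 25->9, 27->10, 29->11
Step 2: Rank sum for X: R1 = 1.5 + 3 + 6 + 8 + 9 + 10 + 11 = 48.5.
Step 3: U_X = R1 - n1(n1+1)/2 = 48.5 - 7*8/2 = 48.5 - 28 = 20.5.
       U_Y = n1*n2 - U_X = 28 - 20.5 = 7.5.
Step 4: Ties are present, so use the tie-corrected normal approximation (with continuity correction) for the p-value.
Step 5: p-value = 0.255756; compare to alpha = 0.05. fail to reject H0.

U_X = 20.5, p = 0.255756, fail to reject H0 at alpha = 0.05.


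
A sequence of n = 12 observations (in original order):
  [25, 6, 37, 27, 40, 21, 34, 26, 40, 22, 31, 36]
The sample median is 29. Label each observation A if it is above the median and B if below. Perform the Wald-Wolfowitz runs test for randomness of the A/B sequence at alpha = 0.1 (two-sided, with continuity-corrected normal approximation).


Step 1: Compute median = 29; label A = above, B = below.
Labels in order: BBABABABABAA  (n_A = 6, n_B = 6)
Step 2: Count runs R = 10.
Step 3: Under H0 (random ordering), E[R] = 2*n_A*n_B/(n_A+n_B) + 1 = 2*6*6/12 + 1 = 7.0000.
        Var[R] = 2*n_A*n_B*(2*n_A*n_B - n_A - n_B) / ((n_A+n_B)^2 * (n_A+n_B-1)) = 4320/1584 = 2.7273.
        SD[R] = 1.6514.
Step 4: Continuity-corrected z = (R - 0.5 - E[R]) / SD[R] = (10 - 0.5 - 7.0000) / 1.6514 = 1.5138.
Step 5: Two-sided p-value via normal approximation = 2*(1 - Phi(|z|)) = 0.130070.
Step 6: alpha = 0.1. fail to reject H0.

R = 10, z = 1.5138, p = 0.130070, fail to reject H0.


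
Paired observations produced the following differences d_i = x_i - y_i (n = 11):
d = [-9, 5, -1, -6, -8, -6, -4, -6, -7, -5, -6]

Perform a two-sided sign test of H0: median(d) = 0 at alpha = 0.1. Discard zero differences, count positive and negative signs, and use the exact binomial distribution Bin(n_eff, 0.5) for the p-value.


Step 1: Discard zero differences. Original n = 11; n_eff = number of nonzero differences = 11.
Nonzero differences (with sign): -9, +5, -1, -6, -8, -6, -4, -6, -7, -5, -6
Step 2: Count signs: positive = 1, negative = 10.
Step 3: Under H0: P(positive) = 0.5, so the number of positives S ~ Bin(11, 0.5).
Step 4: Two-sided exact p-value = sum of Bin(11,0.5) probabilities at or below the observed probability = 0.011719.
Step 5: alpha = 0.1. reject H0.

n_eff = 11, pos = 1, neg = 10, p = 0.011719, reject H0.
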